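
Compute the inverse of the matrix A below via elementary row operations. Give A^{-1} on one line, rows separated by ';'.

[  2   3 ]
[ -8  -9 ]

Gauss-Jordan on [A | I]:
R1 <- (1/2)*R1:  [   1  3/2  |  1/2    0 ]
R2 <- R2 - (-8)*R1:  [ 0  3  |  4  1 ]
R2 <- (1/3)*R2:  [   0    1  |  4/3  1/3 ]
R1 <- R1 - (3/2)*R2:  [    1     0  |  -3/2  -1/2 ]
Right block of [I | A^{-1}] is the inverse:
[ -3/2  -1/2 ]
[  4/3   1/3 ]

inverse = [-3/2 -1/2; 4/3 1/3]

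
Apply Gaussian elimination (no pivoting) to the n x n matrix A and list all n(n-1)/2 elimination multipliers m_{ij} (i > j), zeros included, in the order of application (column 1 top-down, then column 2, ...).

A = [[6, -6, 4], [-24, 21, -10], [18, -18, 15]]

multipliers: -4, 3, 0

Forward elimination:
R2 <- R2 - (-4)*R1:  [  0  -3   6 ]
R3 <- R3 - (3)*R1:  [ 0  0  3 ]
R3: entry in column 2 is already 0 -> m_{32} = 0 (no row operation needed)
Multipliers (in order of application): m_{21} = -4, m_{31} = 3, m_{32} = 0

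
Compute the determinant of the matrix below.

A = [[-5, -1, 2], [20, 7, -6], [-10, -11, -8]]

det(A) = 90

Forward elimination:
R2 <- R2 - (-4)*R1:  [ 0  3  2 ]
R3 <- R3 - (2)*R1:  [   0   -9  -12 ]
R3 <- R3 - (-3)*R2:  [  0   0  -6 ]
Upper-triangular form:
[ -5  -1   2 ]
[  0   3   2 ]
[  0   0  -6 ]
det(A) = (-1)^0 * (-5) * (3) * (-6) = 90  (0 row swaps -> sign +1)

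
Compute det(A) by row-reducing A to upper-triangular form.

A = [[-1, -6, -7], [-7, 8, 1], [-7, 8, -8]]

det(A) = 450

Forward elimination:
R2 <- R2 - (7)*R1:  [  0  50  50 ]
R3 <- R3 - (7)*R1:  [  0  50  41 ]
R3 <- R3 - (1)*R2:  [  0   0  -9 ]
Upper-triangular form:
[ -1  -6  -7 ]
[  0  50  50 ]
[  0   0  -9 ]
det(A) = (-1)^0 * (-1) * (50) * (-9) = 450  (0 row swaps -> sign +1)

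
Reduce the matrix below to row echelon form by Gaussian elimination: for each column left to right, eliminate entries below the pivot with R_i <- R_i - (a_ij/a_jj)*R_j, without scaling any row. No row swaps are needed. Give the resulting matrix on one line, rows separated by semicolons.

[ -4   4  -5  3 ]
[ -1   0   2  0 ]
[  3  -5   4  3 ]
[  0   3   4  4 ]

REF = [-4 4 -5 3; 0 -1 13/4 -3/4; 0 0 -25/4 27/4; 0 0 0 83/5]

Forward elimination:
R2 <- R2 - (1/4)*R1:  [    0    -1  13/4  -3/4 ]
R3 <- R3 - (-3/4)*R1:  [    0    -2   1/4  21/4 ]
R3 <- R3 - (2)*R2:  [     0      0  -25/4   27/4 ]
R4 <- R4 - (-3)*R2:  [    0     0  55/4   7/4 ]
R4 <- R4 - (-11/5)*R3:  [    0     0     0  83/5 ]
Row echelon form:
[ -4   4     -5     3 ]
[  0  -1   13/4  -3/4 ]
[  0   0  -25/4  27/4 ]
[  0   0      0  83/5 ]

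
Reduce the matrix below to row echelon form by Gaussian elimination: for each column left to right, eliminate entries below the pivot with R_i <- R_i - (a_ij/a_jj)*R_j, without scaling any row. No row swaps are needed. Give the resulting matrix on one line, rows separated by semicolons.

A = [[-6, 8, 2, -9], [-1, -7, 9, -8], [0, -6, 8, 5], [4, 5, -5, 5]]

Forward elimination:
R2 <- R2 - (1/6)*R1:  [     0  -25/3   26/3  -13/2 ]
R4 <- R4 - (-2/3)*R1:  [     0   31/3  -11/3     -1 ]
R3 <- R3 - (18/25)*R2:  [      0       0   44/25  242/25 ]
R4 <- R4 - (-31/25)*R2:  [       0        0   177/25  -453/50 ]
R4 <- R4 - (177/44)*R3:  [   0    0    0  -48 ]
Row echelon form:
[ -6      8      2      -9 ]
[  0  -25/3   26/3   -13/2 ]
[  0      0  44/25  242/25 ]
[  0      0      0     -48 ]

REF = [-6 8 2 -9; 0 -25/3 26/3 -13/2; 0 0 44/25 242/25; 0 0 0 -48]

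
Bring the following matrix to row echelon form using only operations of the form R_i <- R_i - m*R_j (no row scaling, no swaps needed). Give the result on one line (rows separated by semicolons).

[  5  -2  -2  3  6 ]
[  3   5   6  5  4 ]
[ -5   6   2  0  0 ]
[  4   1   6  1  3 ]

REF = [5 -2 -2 3 6; 0 31/5 36/5 16/5 2/5; 0 0 -144/31 29/31 178/31; 0 0 0 -131/72 133/36]

Forward elimination:
R2 <- R2 - (3/5)*R1:  [    0  31/5  36/5  16/5   2/5 ]
R3 <- R3 - (-1)*R1:  [ 0  4  0  3  6 ]
R4 <- R4 - (4/5)*R1:  [    0  13/5  38/5  -7/5  -9/5 ]
R3 <- R3 - (20/31)*R2:  [       0        0  -144/31    29/31   178/31 ]
R4 <- R4 - (13/31)*R2:  [      0       0  142/31  -85/31  -61/31 ]
R4 <- R4 - (-71/72)*R3:  [       0        0        0  -131/72   133/36 ]
Row echelon form:
[ 5    -2       -2        3       6 ]
[ 0  31/5     36/5     16/5     2/5 ]
[ 0     0  -144/31    29/31  178/31 ]
[ 0     0        0  -131/72  133/36 ]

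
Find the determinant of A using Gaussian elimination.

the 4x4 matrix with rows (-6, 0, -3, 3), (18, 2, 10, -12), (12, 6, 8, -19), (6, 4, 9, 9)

det(A) = 24

Forward elimination:
R2 <- R2 - (-3)*R1:  [  0   2   1  -3 ]
R3 <- R3 - (-2)*R1:  [   0    6    2  -13 ]
R4 <- R4 - (-1)*R1:  [  0   4   6  12 ]
R3 <- R3 - (3)*R2:  [  0   0  -1  -4 ]
R4 <- R4 - (2)*R2:  [  0   0   4  18 ]
R4 <- R4 - (-4)*R3:  [ 0  0  0  2 ]
Upper-triangular form:
[ -6  0  -3   3 ]
[  0  2   1  -3 ]
[  0  0  -1  -4 ]
[  0  0   0   2 ]
det(A) = (-1)^0 * (-6) * (2) * (-1) * (2) = 24  (0 row swaps -> sign +1)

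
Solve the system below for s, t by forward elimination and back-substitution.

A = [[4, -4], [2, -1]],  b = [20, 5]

Forward elimination on [A|b]:
R2 <- R2 - (1/2)*R1:  [  0   1  -5 ]
Row echelon form:
[ 4  -4  |  20 ]
[ 0   1  |  -5 ]
Back-substitution:
t = (-5) / 1 = -5
s = (20 - (-4)*(-5)) / 4 = 0

(0, -5)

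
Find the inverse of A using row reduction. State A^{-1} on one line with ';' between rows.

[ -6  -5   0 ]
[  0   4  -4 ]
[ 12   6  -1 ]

inverse = [1/6 -1/24 1/6; -2/5 1/20 -1/5; -2/5 -1/5 -1/5]

Gauss-Jordan on [A | I]:
R1 <- (1/-6)*R1:  [    1   5/6     0  |  -1/6     0     0 ]
R3 <- R3 - (12)*R1:  [  0  -4  -1  |   2   0   1 ]
R2 <- (1/4)*R2:  [   0    1   -1  |    0  1/4    0 ]
R1 <- R1 - (5/6)*R2:  [     1      0    5/6  |   -1/6  -5/24      0 ]
R3 <- R3 - (-4)*R2:  [  0   0  -5  |   2   1   1 ]
R3 <- (1/-5)*R3:  [    0     0     1  |  -2/5  -1/5  -1/5 ]
R1 <- R1 - (5/6)*R3:  [     1      0      0  |    1/6  -1/24    1/6 ]
R2 <- R2 - (-1)*R3:  [    0     1     0  |  -2/5  1/20  -1/5 ]
Right block of [I | A^{-1}] is the inverse:
[  1/6  -1/24   1/6 ]
[ -2/5   1/20  -1/5 ]
[ -2/5   -1/5  -1/5 ]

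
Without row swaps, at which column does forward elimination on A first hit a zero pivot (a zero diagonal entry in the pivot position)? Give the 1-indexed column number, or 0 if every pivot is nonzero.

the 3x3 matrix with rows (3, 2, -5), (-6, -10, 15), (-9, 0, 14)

Naive forward elimination:
R2 <- R2 - (-2)*R1:  [  0  -6   5 ]
R3 <- R3 - (-3)*R1:  [  0   6  -1 ]
R3 <- R3 - (-1)*R2:  [ 0  0  4 ]
All pivots nonzero; naive elimination completes without hitting a zero pivot.

first zero-pivot column = 0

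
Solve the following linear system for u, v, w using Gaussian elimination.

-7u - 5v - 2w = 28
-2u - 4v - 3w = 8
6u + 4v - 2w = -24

(-4, 0, 0)

Forward elimination on [A|b]:
R2 <- R2 - (2/7)*R1:  [     0  -18/7  -17/7      0 ]
R3 <- R3 - (-6/7)*R1:  [     0   -2/7  -26/7      0 ]
R3 <- R3 - (1/9)*R2:  [     0      0  -31/9      0 ]
Row echelon form:
[ -7     -5     -2  |  28 ]
[  0  -18/7  -17/7  |   0 ]
[  0      0  -31/9  |   0 ]
Back-substitution:
w = (0) / (-31/9) = 0
v = (0 - (-17/7)*(0)) / (-18/7) = 0
u = (28 - (-5)*(0) - (-2)*(0)) / -7 = -4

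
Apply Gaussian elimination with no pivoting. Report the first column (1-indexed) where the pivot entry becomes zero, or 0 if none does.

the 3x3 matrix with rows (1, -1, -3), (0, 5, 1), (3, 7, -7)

Naive forward elimination:
R3 <- R3 - (3)*R1:  [  0  10   2 ]
R3 <- R3 - (2)*R2:  [ 0  0  0 ]
Matrix at this point:
[ 1  -1  -3 ]
[ 0   5   1 ]
[ 0   0   0 ]
Pivot entry (3,3) in the last row is zero and there are no rows below to swap with -> zero pivot in column 3 (A is singular).

first zero-pivot column = 3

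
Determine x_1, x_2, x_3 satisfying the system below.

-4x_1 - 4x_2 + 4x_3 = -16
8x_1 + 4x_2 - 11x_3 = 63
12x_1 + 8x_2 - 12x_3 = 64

Forward elimination on [A|b]:
R2 <- R2 - (-2)*R1:  [  0  -4  -3  31 ]
R3 <- R3 - (-3)*R1:  [  0  -4   0  16 ]
R3 <- R3 - (1)*R2:  [   0    0    3  -15 ]
Row echelon form:
[ -4  -4   4  |  -16 ]
[  0  -4  -3  |   31 ]
[  0   0   3  |  -15 ]
Back-substitution:
x_3 = (-15) / 3 = -5
x_2 = (31 - (-3)*(-5)) / -4 = -4
x_1 = (-16 - (-4)*(-4) - (4)*(-5)) / -4 = 3

(3, -4, -5)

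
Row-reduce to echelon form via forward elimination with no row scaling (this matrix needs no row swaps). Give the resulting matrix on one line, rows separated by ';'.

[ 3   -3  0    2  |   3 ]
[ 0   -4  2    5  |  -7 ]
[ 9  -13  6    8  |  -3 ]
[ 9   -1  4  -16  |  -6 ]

Forward elimination:
R3 <- R3 - (3)*R1:  [   0   -4    6    2  -12 ]
R4 <- R4 - (3)*R1:  [   0    8    4  -22  -15 ]
R3 <- R3 - (1)*R2:  [  0   0   4  -3  -5 ]
R4 <- R4 - (-2)*R2:  [   0    0    8  -12  -29 ]
R4 <- R4 - (2)*R3:  [   0    0    0   -6  -19 ]
Row echelon form:
[ 3  -3  0   2  |    3 ]
[ 0  -4  2   5  |   -7 ]
[ 0   0  4  -3  |   -5 ]
[ 0   0  0  -6  |  -19 ]

REF = [3 -3 0 2 3; 0 -4 2 5 -7; 0 0 4 -3 -5; 0 0 0 -6 -19]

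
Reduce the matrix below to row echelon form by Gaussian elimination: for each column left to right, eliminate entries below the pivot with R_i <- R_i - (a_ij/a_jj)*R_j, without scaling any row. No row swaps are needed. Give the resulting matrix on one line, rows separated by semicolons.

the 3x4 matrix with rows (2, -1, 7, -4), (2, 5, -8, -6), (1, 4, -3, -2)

REF = [2 -1 7 -4; 0 6 -15 -2; 0 0 19/4 3/2]

Forward elimination:
R2 <- R2 - (1)*R1:  [   0    6  -15   -2 ]
R3 <- R3 - (1/2)*R1:  [     0    9/2  -13/2      0 ]
R3 <- R3 - (3/4)*R2:  [    0     0  19/4   3/2 ]
Row echelon form:
[ 2  -1     7   -4 ]
[ 0   6   -15   -2 ]
[ 0   0  19/4  3/2 ]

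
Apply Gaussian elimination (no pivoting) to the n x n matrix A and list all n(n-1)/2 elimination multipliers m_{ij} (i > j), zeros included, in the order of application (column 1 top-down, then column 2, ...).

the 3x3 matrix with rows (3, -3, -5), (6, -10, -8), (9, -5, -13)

Forward elimination:
R2 <- R2 - (2)*R1:  [  0  -4   2 ]
R3 <- R3 - (3)*R1:  [ 0  4  2 ]
R3 <- R3 - (-1)*R2:  [ 0  0  4 ]
Multipliers (in order of application): m_{21} = 2, m_{31} = 3, m_{32} = -1

multipliers: 2, 3, -1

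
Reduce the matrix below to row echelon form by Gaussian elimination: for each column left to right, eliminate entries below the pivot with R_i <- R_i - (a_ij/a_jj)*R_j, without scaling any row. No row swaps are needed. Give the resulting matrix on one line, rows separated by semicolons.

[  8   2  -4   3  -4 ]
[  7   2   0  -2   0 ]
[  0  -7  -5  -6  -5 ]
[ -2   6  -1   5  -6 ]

Forward elimination:
R2 <- R2 - (7/8)*R1:  [     0    1/4    7/2  -37/8    7/2 ]
R4 <- R4 - (-1/4)*R1:  [    0  13/2    -2  23/4    -7 ]
R3 <- R3 - (-28)*R2:  [      0       0      93  -271/2      93 ]
R4 <- R4 - (26)*R2:  [   0    0  -93  126  -98 ]
R4 <- R4 - (-1)*R3:  [     0      0      0  -19/2     -5 ]
Row echelon form:
[ 8    2   -4       3   -4 ]
[ 0  1/4  7/2   -37/8  7/2 ]
[ 0    0   93  -271/2   93 ]
[ 0    0    0   -19/2   -5 ]

REF = [8 2 -4 3 -4; 0 1/4 7/2 -37/8 7/2; 0 0 93 -271/2 93; 0 0 0 -19/2 -5]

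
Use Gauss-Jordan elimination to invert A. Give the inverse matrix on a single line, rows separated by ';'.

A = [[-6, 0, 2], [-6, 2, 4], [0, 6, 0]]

Gauss-Jordan on [A | I]:
R1 <- (1/-6)*R1:  [    1     0  -1/3  |  -1/6     0     0 ]
R2 <- R2 - (-6)*R1:  [  0   2   2  |  -1   1   0 ]
R2 <- (1/2)*R2:  [    0     1     1  |  -1/2   1/2     0 ]
R3 <- R3 - (6)*R2:  [  0   0  -6  |   3  -3   1 ]
R3 <- (1/-6)*R3:  [    0     0     1  |  -1/2   1/2  -1/6 ]
R1 <- R1 - (-1/3)*R3:  [     1      0      0  |   -1/3    1/6  -1/18 ]
R2 <- R2 - (1)*R3:  [   0    1    0  |    0    0  1/6 ]
Right block of [I | A^{-1}] is the inverse:
[ -1/3  1/6  -1/18 ]
[    0    0    1/6 ]
[ -1/2  1/2   -1/6 ]

inverse = [-1/3 1/6 -1/18; 0 0 1/6; -1/2 1/2 -1/6]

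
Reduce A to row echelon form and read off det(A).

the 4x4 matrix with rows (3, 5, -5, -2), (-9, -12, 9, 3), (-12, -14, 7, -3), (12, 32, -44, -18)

det(A) = -18

Forward elimination:
R2 <- R2 - (-3)*R1:  [  0   3  -6  -3 ]
R3 <- R3 - (-4)*R1:  [   0    6  -13  -11 ]
R4 <- R4 - (4)*R1:  [   0   12  -24  -10 ]
R3 <- R3 - (2)*R2:  [  0   0  -1  -5 ]
R4 <- R4 - (4)*R2:  [ 0  0  0  2 ]
Upper-triangular form:
[ 3  5  -5  -2 ]
[ 0  3  -6  -3 ]
[ 0  0  -1  -5 ]
[ 0  0   0   2 ]
det(A) = (-1)^0 * (3) * (3) * (-1) * (2) = -18  (0 row swaps -> sign +1)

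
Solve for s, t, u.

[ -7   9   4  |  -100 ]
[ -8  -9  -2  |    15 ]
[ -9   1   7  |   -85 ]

Forward elimination on [A|b]:
R2 <- R2 - (8/7)*R1:  [      0  -135/7   -46/7   905/7 ]
R3 <- R3 - (9/7)*R1:  [     0  -74/7   13/7  305/7 ]
R3 <- R3 - (74/135)*R2:  [       0        0  737/135  -737/27 ]
Row echelon form:
[ -7       9        4  |     -100 ]
[  0  -135/7    -46/7  |    905/7 ]
[  0       0  737/135  |  -737/27 ]
Back-substitution:
u = (-737/27) / (737/135) = -5
t = (905/7 - (-46/7)*(-5)) / (-135/7) = -5
s = (-100 - (9)*(-5) - (4)*(-5)) / -7 = 5

(5, -5, -5)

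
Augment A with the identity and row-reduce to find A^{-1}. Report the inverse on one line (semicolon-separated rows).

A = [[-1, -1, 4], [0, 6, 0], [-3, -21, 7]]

Gauss-Jordan on [A | I]:
R1 <- (1/-1)*R1:  [  1   1  -4  |  -1   0   0 ]
R3 <- R3 - (-3)*R1:  [   0  -18   -5  |   -3    0    1 ]
R2 <- (1/6)*R2:  [   0    1    0  |    0  1/6    0 ]
R1 <- R1 - (1)*R2:  [    1     0    -4  |    -1  -1/6     0 ]
R3 <- R3 - (-18)*R2:  [  0   0  -5  |  -3   3   1 ]
R3 <- (1/-5)*R3:  [    0     0     1  |   3/5  -3/5  -1/5 ]
R1 <- R1 - (-4)*R3:  [      1       0       0  |     7/5  -77/30    -4/5 ]
Right block of [I | A^{-1}] is the inverse:
[ 7/5  -77/30  -4/5 ]
[   0     1/6     0 ]
[ 3/5    -3/5  -1/5 ]

inverse = [7/5 -77/30 -4/5; 0 1/6 0; 3/5 -3/5 -1/5]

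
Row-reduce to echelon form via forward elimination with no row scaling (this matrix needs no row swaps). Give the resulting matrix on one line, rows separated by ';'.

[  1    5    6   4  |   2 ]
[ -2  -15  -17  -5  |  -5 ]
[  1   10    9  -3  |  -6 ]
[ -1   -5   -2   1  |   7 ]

Forward elimination:
R2 <- R2 - (-2)*R1:  [  0  -5  -5   3  -1 ]
R3 <- R3 - (1)*R1:  [  0   5   3  -7  -8 ]
R4 <- R4 - (-1)*R1:  [ 0  0  4  5  9 ]
R3 <- R3 - (-1)*R2:  [  0   0  -2  -4  -9 ]
R4 <- R4 - (-2)*R3:  [  0   0   0  -3  -9 ]
Row echelon form:
[ 1   5   6   4  |   2 ]
[ 0  -5  -5   3  |  -1 ]
[ 0   0  -2  -4  |  -9 ]
[ 0   0   0  -3  |  -9 ]

REF = [1 5 6 4 2; 0 -5 -5 3 -1; 0 0 -2 -4 -9; 0 0 0 -3 -9]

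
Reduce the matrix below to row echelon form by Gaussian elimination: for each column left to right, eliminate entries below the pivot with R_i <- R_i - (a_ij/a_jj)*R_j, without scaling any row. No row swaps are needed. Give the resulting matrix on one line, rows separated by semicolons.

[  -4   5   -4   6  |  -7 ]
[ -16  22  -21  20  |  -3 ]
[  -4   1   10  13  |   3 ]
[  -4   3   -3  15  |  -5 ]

Forward elimination:
R2 <- R2 - (4)*R1:  [  0   2  -5  -4  25 ]
R3 <- R3 - (1)*R1:  [  0  -4  14   7  10 ]
R4 <- R4 - (1)*R1:  [  0  -2   1   9   2 ]
R3 <- R3 - (-2)*R2:  [  0   0   4  -1  60 ]
R4 <- R4 - (-1)*R2:  [  0   0  -4   5  27 ]
R4 <- R4 - (-1)*R3:  [  0   0   0   4  87 ]
Row echelon form:
[ -4  5  -4   6  |  -7 ]
[  0  2  -5  -4  |  25 ]
[  0  0   4  -1  |  60 ]
[  0  0   0   4  |  87 ]

REF = [-4 5 -4 6 -7; 0 2 -5 -4 25; 0 0 4 -1 60; 0 0 0 4 87]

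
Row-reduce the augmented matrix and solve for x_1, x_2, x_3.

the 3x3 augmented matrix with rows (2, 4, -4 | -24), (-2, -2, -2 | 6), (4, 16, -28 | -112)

(-2, -3, 2)

Forward elimination on [A|b]:
R2 <- R2 - (-1)*R1:  [   0    2   -6  -18 ]
R3 <- R3 - (2)*R1:  [   0    8  -20  -64 ]
R3 <- R3 - (4)*R2:  [ 0  0  4  8 ]
Row echelon form:
[ 2  4  -4  |  -24 ]
[ 0  2  -6  |  -18 ]
[ 0  0   4  |    8 ]
Back-substitution:
x_3 = (8) / 4 = 2
x_2 = (-18 - (-6)*(2)) / 2 = -3
x_1 = (-24 - (4)*(-3) - (-4)*(2)) / 2 = -2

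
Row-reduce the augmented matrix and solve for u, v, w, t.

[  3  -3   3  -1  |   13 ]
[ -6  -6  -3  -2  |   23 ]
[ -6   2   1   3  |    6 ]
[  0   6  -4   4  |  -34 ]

(-2, -3, 3, -1)

Forward elimination on [A|b]:
R2 <- R2 - (-2)*R1:  [   0  -12    3   -4   49 ]
R3 <- R3 - (-2)*R1:  [  0  -4   7   1  32 ]
R3 <- R3 - (1/3)*R2:  [    0     0     6   7/3  47/3 ]
R4 <- R4 - (-1/2)*R2:  [     0      0   -5/2      2  -19/2 ]
R4 <- R4 - (-5/12)*R3:  [       0        0        0   107/36  -107/36 ]
Row echelon form:
[ 3   -3  3      -1  |       13 ]
[ 0  -12  3      -4  |       49 ]
[ 0    0  6     7/3  |     47/3 ]
[ 0    0  0  107/36  |  -107/36 ]
Back-substitution:
t = (-107/36) / (107/36) = -1
w = (47/3 - (7/3)*(-1)) / 6 = 3
v = (49 - (3)*(3) - (-4)*(-1)) / -12 = -3
u = (13 - (-3)*(-3) - (3)*(3) - (-1)*(-1)) / 3 = -2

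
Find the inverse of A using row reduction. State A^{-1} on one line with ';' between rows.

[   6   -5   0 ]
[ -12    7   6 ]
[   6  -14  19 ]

Gauss-Jordan on [A | I]:
R1 <- (1/6)*R1:  [    1  -5/6     0  |   1/6     0     0 ]
R2 <- R2 - (-12)*R1:  [  0  -3   6  |   2   1   0 ]
R3 <- R3 - (6)*R1:  [  0  -9  19  |  -1   0   1 ]
R2 <- (1/-3)*R2:  [    0     1    -2  |  -2/3  -1/3     0 ]
R1 <- R1 - (-5/6)*R2:  [     1      0   -5/3  |  -7/18  -5/18      0 ]
R3 <- R3 - (-9)*R2:  [  0   0   1  |  -7  -3   1 ]
R1 <- R1 - (-5/3)*R3:  [       1        0        0  |  -217/18   -95/18      5/3 ]
R2 <- R2 - (-2)*R3:  [     0      1      0  |  -44/3  -19/3      2 ]
Right block of [I | A^{-1}] is the inverse:
[ -217/18  -95/18  5/3 ]
[   -44/3   -19/3    2 ]
[      -7      -3    1 ]

inverse = [-217/18 -95/18 5/3; -44/3 -19/3 2; -7 -3 1]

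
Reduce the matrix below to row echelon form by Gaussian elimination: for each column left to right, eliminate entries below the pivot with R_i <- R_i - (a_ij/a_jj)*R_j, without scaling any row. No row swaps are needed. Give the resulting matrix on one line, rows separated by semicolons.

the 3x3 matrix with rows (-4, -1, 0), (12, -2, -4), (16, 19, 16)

Forward elimination:
R2 <- R2 - (-3)*R1:  [  0  -5  -4 ]
R3 <- R3 - (-4)*R1:  [  0  15  16 ]
R3 <- R3 - (-3)*R2:  [ 0  0  4 ]
Row echelon form:
[ -4  -1   0 ]
[  0  -5  -4 ]
[  0   0   4 ]

REF = [-4 -1 0; 0 -5 -4; 0 0 4]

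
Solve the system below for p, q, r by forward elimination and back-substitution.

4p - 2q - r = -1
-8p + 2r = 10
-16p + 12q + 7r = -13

(-2, -2, -3)

Forward elimination on [A|b]:
R2 <- R2 - (-2)*R1:  [  0  -4   0   8 ]
R3 <- R3 - (-4)*R1:  [   0    4    3  -17 ]
R3 <- R3 - (-1)*R2:  [  0   0   3  -9 ]
Row echelon form:
[ 4  -2  -1  |  -1 ]
[ 0  -4   0  |   8 ]
[ 0   0   3  |  -9 ]
Back-substitution:
r = (-9) / 3 = -3
q = (8) / -4 = -2
p = (-1 - (-2)*(-2) - (-1)*(-3)) / 4 = -2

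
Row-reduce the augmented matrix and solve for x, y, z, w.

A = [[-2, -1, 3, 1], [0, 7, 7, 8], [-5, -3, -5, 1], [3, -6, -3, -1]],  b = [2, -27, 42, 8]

Forward elimination on [A|b]:
R3 <- R3 - (5/2)*R1:  [     0   -1/2  -25/2   -3/2     37 ]
R4 <- R4 - (-3/2)*R1:  [     0  -15/2    3/2    1/2     11 ]
R3 <- R3 - (-1/14)*R2:  [      0       0     -12  -13/14  491/14 ]
R4 <- R4 - (-15/14)*R2:  [       0        0        9   127/14  -251/14 ]
R4 <- R4 - (-3/4)*R3:  [    0     0     0  67/8  67/8 ]
Row echelon form:
[ -2  -1    3       1  |       2 ]
[  0   7    7       8  |     -27 ]
[  0   0  -12  -13/14  |  491/14 ]
[  0   0    0    67/8  |    67/8 ]
Back-substitution:
w = (67/8) / (67/8) = 1
z = (491/14 - (-13/14)*(1)) / -12 = -3
y = (-27 - (7)*(-3) - (8)*(1)) / 7 = -2
x = (2 - (-1)*(-2) - (3)*(-3) - (1)*(1)) / -2 = -4

(-4, -2, -3, 1)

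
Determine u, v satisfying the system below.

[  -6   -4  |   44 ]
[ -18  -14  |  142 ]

Forward elimination on [A|b]:
R2 <- R2 - (3)*R1:  [  0  -2  10 ]
Row echelon form:
[ -6  -4  |  44 ]
[  0  -2  |  10 ]
Back-substitution:
v = (10) / -2 = -5
u = (44 - (-4)*(-5)) / -6 = -4

(-4, -5)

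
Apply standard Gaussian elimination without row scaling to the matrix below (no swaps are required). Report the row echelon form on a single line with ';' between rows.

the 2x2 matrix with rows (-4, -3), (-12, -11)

REF = [-4 -3; 0 -2]

Forward elimination:
R2 <- R2 - (3)*R1:  [  0  -2 ]
Row echelon form:
[ -4  -3 ]
[  0  -2 ]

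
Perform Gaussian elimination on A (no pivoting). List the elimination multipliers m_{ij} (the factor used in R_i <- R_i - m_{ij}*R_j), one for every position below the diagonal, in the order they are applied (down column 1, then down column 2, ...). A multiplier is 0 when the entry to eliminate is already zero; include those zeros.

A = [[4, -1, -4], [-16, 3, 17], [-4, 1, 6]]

multipliers: -4, -1, 0

Forward elimination:
R2 <- R2 - (-4)*R1:  [  0  -1   1 ]
R3 <- R3 - (-1)*R1:  [ 0  0  2 ]
R3: entry in column 2 is already 0 -> m_{32} = 0 (no row operation needed)
Multipliers (in order of application): m_{21} = -4, m_{31} = -1, m_{32} = 0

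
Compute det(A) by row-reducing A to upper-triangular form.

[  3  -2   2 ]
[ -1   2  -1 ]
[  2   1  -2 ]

Forward elimination:
R2 <- R2 - (-1/3)*R1:  [    0   4/3  -1/3 ]
R3 <- R3 - (2/3)*R1:  [     0    7/3  -10/3 ]
R3 <- R3 - (7/4)*R2:  [     0      0  -11/4 ]
Upper-triangular form:
[ 3   -2      2 ]
[ 0  4/3   -1/3 ]
[ 0    0  -11/4 ]
det(A) = (-1)^0 * (3) * (4/3) * (-11/4) = -11  (0 row swaps -> sign +1)

det(A) = -11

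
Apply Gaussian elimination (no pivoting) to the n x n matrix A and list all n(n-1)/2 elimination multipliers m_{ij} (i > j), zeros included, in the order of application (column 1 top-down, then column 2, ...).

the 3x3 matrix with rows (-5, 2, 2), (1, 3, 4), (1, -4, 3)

multipliers: -1/5, -1/5, -18/17

Forward elimination:
R2 <- R2 - (-1/5)*R1:  [    0  17/5  22/5 ]
R3 <- R3 - (-1/5)*R1:  [     0  -18/5   17/5 ]
R3 <- R3 - (-18/17)*R2:  [      0       0  137/17 ]
Multipliers (in order of application): m_{21} = -1/5, m_{31} = -1/5, m_{32} = -18/17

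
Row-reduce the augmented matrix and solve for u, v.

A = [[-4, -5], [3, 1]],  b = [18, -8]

(-2, -2)

Forward elimination on [A|b]:
R2 <- R2 - (-3/4)*R1:  [     0  -11/4   11/2 ]
Row echelon form:
[ -4     -5  |    18 ]
[  0  -11/4  |  11/2 ]
Back-substitution:
v = (11/2) / (-11/4) = -2
u = (18 - (-5)*(-2)) / -4 = -2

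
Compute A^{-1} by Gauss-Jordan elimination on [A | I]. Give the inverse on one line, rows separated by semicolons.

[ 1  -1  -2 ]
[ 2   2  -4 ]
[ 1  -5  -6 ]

inverse = [2 -1/4 -1/2; -1/2 1/4 0; 3/4 -1/4 -1/4]

Gauss-Jordan on [A | I]:
R2 <- R2 - (2)*R1:  [  0   4   0  |  -2   1   0 ]
R3 <- R3 - (1)*R1:  [  0  -4  -4  |  -1   0   1 ]
R2 <- (1/4)*R2:  [    0     1     0  |  -1/2   1/4     0 ]
R1 <- R1 - (-1)*R2:  [   1    0   -2  |  1/2  1/4    0 ]
R3 <- R3 - (-4)*R2:  [  0   0  -4  |  -3   1   1 ]
R3 <- (1/-4)*R3:  [    0     0     1  |   3/4  -1/4  -1/4 ]
R1 <- R1 - (-2)*R3:  [    1     0     0  |     2  -1/4  -1/2 ]
Right block of [I | A^{-1}] is the inverse:
[    2  -1/4  -1/2 ]
[ -1/2   1/4     0 ]
[  3/4  -1/4  -1/4 ]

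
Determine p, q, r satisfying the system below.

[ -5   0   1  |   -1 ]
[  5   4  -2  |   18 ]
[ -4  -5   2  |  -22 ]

Forward elimination on [A|b]:
R2 <- R2 - (-1)*R1:  [  0   4  -1  17 ]
R3 <- R3 - (4/5)*R1:  [      0      -5     6/5  -106/5 ]
R3 <- R3 - (-5/4)*R2:  [     0      0  -1/20   1/20 ]
Row echelon form:
[ -5  0      1  |    -1 ]
[  0  4     -1  |    17 ]
[  0  0  -1/20  |  1/20 ]
Back-substitution:
r = (1/20) / (-1/20) = -1
q = (17 - (-1)*(-1)) / 4 = 4
p = (-1 - (1)*(-1)) / -5 = 0

(0, 4, -1)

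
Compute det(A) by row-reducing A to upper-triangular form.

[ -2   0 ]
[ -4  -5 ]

Forward elimination:
R2 <- R2 - (2)*R1:  [  0  -5 ]
Upper-triangular form:
[ -2   0 ]
[  0  -5 ]
det(A) = (-1)^0 * (-2) * (-5) = 10  (0 row swaps -> sign +1)

det(A) = 10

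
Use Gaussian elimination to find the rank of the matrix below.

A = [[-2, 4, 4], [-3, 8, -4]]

Row reduction:
R2 <- R2 - (3/2)*R1:  [   0    2  -10 ]
Row echelon form:
[ -2  4    4 ]
[  0  2  -10 ]
Nonzero rows / pivot columns: 2

rank(A) = 2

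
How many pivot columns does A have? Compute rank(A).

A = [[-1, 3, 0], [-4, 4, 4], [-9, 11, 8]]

Row reduction:
R2 <- R2 - (4)*R1:  [  0  -8   4 ]
R3 <- R3 - (9)*R1:  [   0  -16    8 ]
R3 <- R3 - (2)*R2:  [ 0  0  0 ]
Row echelon form:
[ -1   3  0 ]
[  0  -8  4 ]
[  0   0  0 ]
Nonzero rows / pivot columns: 2

rank(A) = 2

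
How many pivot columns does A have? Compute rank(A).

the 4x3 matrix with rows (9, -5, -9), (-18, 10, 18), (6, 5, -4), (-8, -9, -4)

Row reduction:
R2 <- R2 - (-2)*R1:  [ 0  0  0 ]
R3 <- R3 - (2/3)*R1:  [    0  25/3     2 ]
R4 <- R4 - (-8/9)*R1:  [      0  -121/9     -12 ]
R2 <-> R3   (pivot in column 2 was zero)
[ 9      -5   -9 ]
[ 0    25/3    2 ]
[ 0       0    0 ]
[ 0  -121/9  -12 ]
R4 <- R4 - (-121/75)*R2:  [       0        0  -658/75 ]
R3 <-> R4   (pivot in column 3 was zero)
[ 9    -5       -9 ]
[ 0  25/3        2 ]
[ 0     0  -658/75 ]
[ 0     0        0 ]
Row echelon form:
[ 9    -5       -9 ]
[ 0  25/3        2 ]
[ 0     0  -658/75 ]
[ 0     0        0 ]
Nonzero rows / pivot columns: 3

rank(A) = 3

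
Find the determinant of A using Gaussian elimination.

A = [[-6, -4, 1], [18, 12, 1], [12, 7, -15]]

det(A) = -24

Forward elimination:
R2 <- R2 - (-3)*R1:  [ 0  0  4 ]
R3 <- R3 - (-2)*R1:  [   0   -1  -13 ]
R2 <-> R3   (pivot in column 2 was zero)
[ -6  -4    1 ]
[  0  -1  -13 ]
[  0   0    4 ]
Upper-triangular form:
[ -6  -4    1 ]
[  0  -1  -13 ]
[  0   0    4 ]
det(A) = (-1)^1 * (-6) * (-1) * (4) = -24  (1 row swap -> sign -1)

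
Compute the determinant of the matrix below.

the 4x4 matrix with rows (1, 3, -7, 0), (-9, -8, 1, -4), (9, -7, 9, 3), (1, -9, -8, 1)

Forward elimination:
R2 <- R2 - (-9)*R1:  [   0   19  -62   -4 ]
R3 <- R3 - (9)*R1:  [   0  -34   72    3 ]
R4 <- R4 - (1)*R1:  [   0  -12   -1    1 ]
R3 <- R3 - (-34/19)*R2:  [       0        0  -740/19   -79/19 ]
R4 <- R4 - (-12/19)*R2:  [       0        0  -763/19   -29/19 ]
R4 <- R4 - (763/740)*R3:  [        0         0         0  2043/740 ]
Upper-triangular form:
[ 1   3       -7         0 ]
[ 0  19      -62        -4 ]
[ 0   0  -740/19    -79/19 ]
[ 0   0        0  2043/740 ]
det(A) = (-1)^0 * (1) * (19) * (-740/19) * (2043/740) = -2043  (0 row swaps -> sign +1)

det(A) = -2043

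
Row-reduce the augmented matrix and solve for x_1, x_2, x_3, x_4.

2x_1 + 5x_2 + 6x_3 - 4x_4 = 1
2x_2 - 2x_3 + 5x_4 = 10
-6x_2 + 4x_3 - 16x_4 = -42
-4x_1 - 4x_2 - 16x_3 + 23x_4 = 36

(-1, -1, 4, 4)

Forward elimination on [A|b]:
R4 <- R4 - (-2)*R1:  [  0   6  -4  15  38 ]
R3 <- R3 - (-3)*R2:  [   0    0   -2   -1  -12 ]
R4 <- R4 - (3)*R2:  [ 0  0  2  0  8 ]
R4 <- R4 - (-1)*R3:  [  0   0   0  -1  -4 ]
Row echelon form:
[ 2  5   6  -4  |    1 ]
[ 0  2  -2   5  |   10 ]
[ 0  0  -2  -1  |  -12 ]
[ 0  0   0  -1  |   -4 ]
Back-substitution:
x_4 = (-4) / -1 = 4
x_3 = (-12 - (-1)*(4)) / -2 = 4
x_2 = (10 - (-2)*(4) - (5)*(4)) / 2 = -1
x_1 = (1 - (5)*(-1) - (6)*(4) - (-4)*(4)) / 2 = -1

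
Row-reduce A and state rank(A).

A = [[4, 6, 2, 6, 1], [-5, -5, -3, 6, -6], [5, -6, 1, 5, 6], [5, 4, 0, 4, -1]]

rank(A) = 4

Row reduction:
R2 <- R2 - (-5/4)*R1:  [     0    5/2   -1/2   27/2  -19/4 ]
R3 <- R3 - (5/4)*R1:  [     0  -27/2   -3/2   -5/2   19/4 ]
R4 <- R4 - (5/4)*R1:  [    0  -7/2  -5/2  -7/2  -9/4 ]
R3 <- R3 - (-27/5)*R2:  [       0        0    -21/5    352/5  -209/10 ]
R4 <- R4 - (-7/5)*R2:  [      0       0   -16/5    77/5  -89/10 ]
R4 <- R4 - (16/21)*R3:  [       0        0        0  -803/21   295/42 ]
Row echelon form:
[ 4    6      2        6        1 ]
[ 0  5/2   -1/2     27/2    -19/4 ]
[ 0    0  -21/5    352/5  -209/10 ]
[ 0    0      0  -803/21   295/42 ]
Nonzero rows / pivot columns: 4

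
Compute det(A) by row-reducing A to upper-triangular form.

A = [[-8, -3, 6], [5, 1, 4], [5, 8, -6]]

det(A) = 364

Forward elimination:
R2 <- R2 - (-5/8)*R1:  [    0  -7/8  31/4 ]
R3 <- R3 - (-5/8)*R1:  [    0  49/8  -9/4 ]
R3 <- R3 - (-7)*R2:  [  0   0  52 ]
Upper-triangular form:
[ -8    -3     6 ]
[  0  -7/8  31/4 ]
[  0     0    52 ]
det(A) = (-1)^0 * (-8) * (-7/8) * (52) = 364  (0 row swaps -> sign +1)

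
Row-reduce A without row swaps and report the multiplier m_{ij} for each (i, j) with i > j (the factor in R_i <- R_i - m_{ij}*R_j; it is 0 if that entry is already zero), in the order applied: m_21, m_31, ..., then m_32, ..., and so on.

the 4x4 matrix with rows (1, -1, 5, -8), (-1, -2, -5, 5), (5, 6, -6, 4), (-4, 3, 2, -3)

Forward elimination:
R2 <- R2 - (-1)*R1:  [  0  -3   0  -3 ]
R3 <- R3 - (5)*R1:  [   0   11  -31   44 ]
R4 <- R4 - (-4)*R1:  [   0   -1   22  -35 ]
R3 <- R3 - (-11/3)*R2:  [   0    0  -31   33 ]
R4 <- R4 - (1/3)*R2:  [   0    0   22  -34 ]
R4 <- R4 - (-22/31)*R3:  [       0        0        0  -328/31 ]
Multipliers (in order of application): m_{21} = -1, m_{31} = 5, m_{41} = -4, m_{32} = -11/3, m_{42} = 1/3, m_{43} = -22/31

multipliers: -1, 5, -4, -11/3, 1/3, -22/31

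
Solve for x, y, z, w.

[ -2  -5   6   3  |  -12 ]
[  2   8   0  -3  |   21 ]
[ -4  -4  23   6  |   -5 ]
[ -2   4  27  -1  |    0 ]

Forward elimination on [A|b]:
R2 <- R2 - (-1)*R1:  [ 0  3  6  0  9 ]
R3 <- R3 - (2)*R1:  [  0   6  11   0  19 ]
R4 <- R4 - (1)*R1:  [  0   9  21  -4  12 ]
R3 <- R3 - (2)*R2:  [  0   0  -1   0   1 ]
R4 <- R4 - (3)*R2:  [   0    0    3   -4  -15 ]
R4 <- R4 - (-3)*R3:  [   0    0    0   -4  -12 ]
Row echelon form:
[ -2  -5   6   3  |  -12 ]
[  0   3   6   0  |    9 ]
[  0   0  -1   0  |    1 ]
[  0   0   0  -4  |  -12 ]
Back-substitution:
w = (-12) / -4 = 3
z = (1) / -1 = -1
y = (9 - (6)*(-1)) / 3 = 5
x = (-12 - (-5)*(5) - (6)*(-1) - (3)*(3)) / -2 = -5

(-5, 5, -1, 3)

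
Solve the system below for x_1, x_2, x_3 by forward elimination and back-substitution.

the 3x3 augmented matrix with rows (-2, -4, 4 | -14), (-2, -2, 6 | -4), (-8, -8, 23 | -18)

Forward elimination on [A|b]:
R2 <- R2 - (1)*R1:  [  0   2   2  10 ]
R3 <- R3 - (4)*R1:  [  0   8   7  38 ]
R3 <- R3 - (4)*R2:  [  0   0  -1  -2 ]
Row echelon form:
[ -2  -4   4  |  -14 ]
[  0   2   2  |   10 ]
[  0   0  -1  |   -2 ]
Back-substitution:
x_3 = (-2) / -1 = 2
x_2 = (10 - (2)*(2)) / 2 = 3
x_1 = (-14 - (-4)*(3) - (4)*(2)) / -2 = 5

(5, 3, 2)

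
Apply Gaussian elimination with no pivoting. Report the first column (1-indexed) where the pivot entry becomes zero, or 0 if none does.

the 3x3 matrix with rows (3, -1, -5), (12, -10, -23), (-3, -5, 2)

first zero-pivot column = 3

Naive forward elimination:
R2 <- R2 - (4)*R1:  [  0  -6  -3 ]
R3 <- R3 - (-1)*R1:  [  0  -6  -3 ]
R3 <- R3 - (1)*R2:  [ 0  0  0 ]
Matrix at this point:
[ 3  -1  -5 ]
[ 0  -6  -3 ]
[ 0   0   0 ]
Pivot entry (3,3) in the last row is zero and there are no rows below to swap with -> zero pivot in column 3 (A is singular).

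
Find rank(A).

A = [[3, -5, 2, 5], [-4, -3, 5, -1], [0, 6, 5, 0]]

Row reduction:
R2 <- R2 - (-4/3)*R1:  [     0  -29/3   23/3   17/3 ]
R3 <- R3 - (-18/29)*R2:  [      0       0  283/29  102/29 ]
Row echelon form:
[ 3     -5       2       5 ]
[ 0  -29/3    23/3    17/3 ]
[ 0      0  283/29  102/29 ]
Nonzero rows / pivot columns: 3

rank(A) = 3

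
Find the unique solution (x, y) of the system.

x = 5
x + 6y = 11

(5, 1)

Forward elimination on [A|b]:
R2 <- R2 - (1)*R1:  [ 0  6  6 ]
Row echelon form:
[ 1  0  |  5 ]
[ 0  6  |  6 ]
Back-substitution:
y = (6) / 6 = 1
x = (5) / 1 = 5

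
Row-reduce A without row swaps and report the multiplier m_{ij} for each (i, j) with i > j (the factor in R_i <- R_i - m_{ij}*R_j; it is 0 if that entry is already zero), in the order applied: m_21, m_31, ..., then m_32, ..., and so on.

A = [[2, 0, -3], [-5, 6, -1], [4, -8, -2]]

multipliers: -5/2, 2, -4/3

Forward elimination:
R2 <- R2 - (-5/2)*R1:  [     0      6  -17/2 ]
R3 <- R3 - (2)*R1:  [  0  -8   4 ]
R3 <- R3 - (-4/3)*R2:  [     0      0  -22/3 ]
Multipliers (in order of application): m_{21} = -5/2, m_{31} = 2, m_{32} = -4/3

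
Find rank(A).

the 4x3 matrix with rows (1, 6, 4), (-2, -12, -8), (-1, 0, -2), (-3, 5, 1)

Row reduction:
R2 <- R2 - (-2)*R1:  [ 0  0  0 ]
R3 <- R3 - (-1)*R1:  [ 0  6  2 ]
R4 <- R4 - (-3)*R1:  [  0  23  13 ]
R2 <-> R3   (pivot in column 2 was zero)
[ 1   6   4 ]
[ 0   6   2 ]
[ 0   0   0 ]
[ 0  23  13 ]
R4 <- R4 - (23/6)*R2:  [    0     0  16/3 ]
R3 <-> R4   (pivot in column 3 was zero)
[ 1  6     4 ]
[ 0  6     2 ]
[ 0  0  16/3 ]
[ 0  0     0 ]
Row echelon form:
[ 1  6     4 ]
[ 0  6     2 ]
[ 0  0  16/3 ]
[ 0  0     0 ]
Nonzero rows / pivot columns: 3

rank(A) = 3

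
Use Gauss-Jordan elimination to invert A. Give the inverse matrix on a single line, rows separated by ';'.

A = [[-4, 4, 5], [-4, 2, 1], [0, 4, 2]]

Gauss-Jordan on [A | I]:
R1 <- (1/-4)*R1:  [    1    -1  -5/4  |  -1/4     0     0 ]
R2 <- R2 - (-4)*R1:  [  0  -2  -4  |  -1   1   0 ]
R2 <- (1/-2)*R2:  [    0     1     2  |   1/2  -1/2     0 ]
R1 <- R1 - (-1)*R2:  [    1     0   3/4  |   1/4  -1/2     0 ]
R3 <- R3 - (4)*R2:  [  0   0  -6  |  -2   2   1 ]
R3 <- (1/-6)*R3:  [    0     0     1  |   1/3  -1/3  -1/6 ]
R1 <- R1 - (3/4)*R3:  [    1     0     0  |     0  -1/4   1/8 ]
R2 <- R2 - (2)*R3:  [    0     1     0  |  -1/6   1/6   1/3 ]
Right block of [I | A^{-1}] is the inverse:
[    0  -1/4   1/8 ]
[ -1/6   1/6   1/3 ]
[  1/3  -1/3  -1/6 ]

inverse = [0 -1/4 1/8; -1/6 1/6 1/3; 1/3 -1/3 -1/6]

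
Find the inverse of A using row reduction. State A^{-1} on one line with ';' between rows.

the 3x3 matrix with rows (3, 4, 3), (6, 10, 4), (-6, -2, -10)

Gauss-Jordan on [A | I]:
R1 <- (1/3)*R1:  [   1  4/3    1  |  1/3    0    0 ]
R2 <- R2 - (6)*R1:  [  0   2  -2  |  -2   1   0 ]
R3 <- R3 - (-6)*R1:  [  0   6  -4  |   2   0   1 ]
R2 <- (1/2)*R2:  [   0    1   -1  |   -1  1/2    0 ]
R1 <- R1 - (4/3)*R2:  [    1     0   7/3  |   5/3  -2/3     0 ]
R3 <- R3 - (6)*R2:  [  0   0   2  |   8  -3   1 ]
R3 <- (1/2)*R3:  [    0     0     1  |     4  -3/2   1/2 ]
R1 <- R1 - (7/3)*R3:  [     1      0      0  |  -23/3   17/6   -7/6 ]
R2 <- R2 - (-1)*R3:  [   0    1    0  |    3   -1  1/2 ]
Right block of [I | A^{-1}] is the inverse:
[ -23/3  17/6  -7/6 ]
[     3    -1   1/2 ]
[     4  -3/2   1/2 ]

inverse = [-23/3 17/6 -7/6; 3 -1 1/2; 4 -3/2 1/2]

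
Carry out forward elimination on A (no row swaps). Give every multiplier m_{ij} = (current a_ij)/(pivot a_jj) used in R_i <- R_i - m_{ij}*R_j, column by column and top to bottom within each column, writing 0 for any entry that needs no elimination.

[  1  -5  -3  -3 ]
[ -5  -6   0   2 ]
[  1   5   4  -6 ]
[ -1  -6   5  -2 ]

Forward elimination:
R2 <- R2 - (-5)*R1:  [   0  -31  -15  -13 ]
R3 <- R3 - (1)*R1:  [  0  10   7  -3 ]
R4 <- R4 - (-1)*R1:  [   0  -11    2   -5 ]
R3 <- R3 - (-10/31)*R2:  [       0        0    67/31  -223/31 ]
R4 <- R4 - (11/31)*R2:  [      0       0  227/31  -12/31 ]
R4 <- R4 - (227/67)*R3:  [       0        0        0  1607/67 ]
Multipliers (in order of application): m_{21} = -5, m_{31} = 1, m_{41} = -1, m_{32} = -10/31, m_{42} = 11/31, m_{43} = 227/67

multipliers: -5, 1, -1, -10/31, 11/31, 227/67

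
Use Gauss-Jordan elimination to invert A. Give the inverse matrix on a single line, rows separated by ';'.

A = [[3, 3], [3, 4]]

Gauss-Jordan on [A | I]:
R1 <- (1/3)*R1:  [   1    1  |  1/3    0 ]
R2 <- R2 - (3)*R1:  [  0   1  |  -1   1 ]
R1 <- R1 - (1)*R2:  [   1    0  |  4/3   -1 ]
Right block of [I | A^{-1}] is the inverse:
[ 4/3  -1 ]
[  -1   1 ]

inverse = [4/3 -1; -1 1]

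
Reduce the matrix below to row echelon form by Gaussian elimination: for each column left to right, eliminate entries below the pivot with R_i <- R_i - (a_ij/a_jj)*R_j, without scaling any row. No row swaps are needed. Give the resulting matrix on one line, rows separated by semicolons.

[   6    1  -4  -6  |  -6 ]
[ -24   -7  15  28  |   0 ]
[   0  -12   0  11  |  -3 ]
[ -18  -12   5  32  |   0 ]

Forward elimination:
R2 <- R2 - (-4)*R1:  [   0   -3   -1    4  -24 ]
R4 <- R4 - (-3)*R1:  [   0   -9   -7   14  -18 ]
R3 <- R3 - (4)*R2:  [  0   0   4  -5  93 ]
R4 <- R4 - (3)*R2:  [  0   0  -4   2  54 ]
R4 <- R4 - (-1)*R3:  [   0    0    0   -3  147 ]
Row echelon form:
[ 6   1  -4  -6  |   -6 ]
[ 0  -3  -1   4  |  -24 ]
[ 0   0   4  -5  |   93 ]
[ 0   0   0  -3  |  147 ]

REF = [6 1 -4 -6 -6; 0 -3 -1 4 -24; 0 0 4 -5 93; 0 0 0 -3 147]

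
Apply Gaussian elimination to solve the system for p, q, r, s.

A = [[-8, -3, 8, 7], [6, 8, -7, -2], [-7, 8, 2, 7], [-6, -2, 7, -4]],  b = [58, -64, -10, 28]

(0, -4, 4, 2)

Forward elimination on [A|b]:
R2 <- R2 - (-3/4)*R1:  [     0   23/4     -1   13/4  -41/2 ]
R3 <- R3 - (7/8)*R1:  [      0    85/8      -5     7/8  -243/4 ]
R4 <- R4 - (3/4)*R1:  [     0    1/4      1  -37/4  -31/2 ]
R3 <- R3 - (85/46)*R2:  [       0        0  -145/46  -118/23  -526/23 ]
R4 <- R4 - (1/23)*R2:  [       0        0    24/23  -216/23  -336/23 ]
R4 <- R4 - (-48/145)*R3:  [         0          0          0  -1608/145  -3216/145 ]
Row echelon form:
[ -8    -3        8          7  |         58 ]
[  0  23/4       -1       13/4  |      -41/2 ]
[  0     0  -145/46    -118/23  |    -526/23 ]
[  0     0        0  -1608/145  |  -3216/145 ]
Back-substitution:
s = (-3216/145) / (-1608/145) = 2
r = (-526/23 - (-118/23)*(2)) / (-145/46) = 4
q = (-41/2 - (-1)*(4) - (13/4)*(2)) / (23/4) = -4
p = (58 - (-3)*(-4) - (8)*(4) - (7)*(2)) / -8 = 0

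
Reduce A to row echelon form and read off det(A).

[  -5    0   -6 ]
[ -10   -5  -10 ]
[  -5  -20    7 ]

det(A) = 125

Forward elimination:
R2 <- R2 - (2)*R1:  [  0  -5   2 ]
R3 <- R3 - (1)*R1:  [   0  -20   13 ]
R3 <- R3 - (4)*R2:  [ 0  0  5 ]
Upper-triangular form:
[ -5   0  -6 ]
[  0  -5   2 ]
[  0   0   5 ]
det(A) = (-1)^0 * (-5) * (-5) * (5) = 125  (0 row swaps -> sign +1)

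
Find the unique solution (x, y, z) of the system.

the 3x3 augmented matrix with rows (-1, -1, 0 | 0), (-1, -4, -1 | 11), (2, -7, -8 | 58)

(2, -2, -5)

Forward elimination on [A|b]:
R2 <- R2 - (1)*R1:  [  0  -3  -1  11 ]
R3 <- R3 - (-2)*R1:  [  0  -9  -8  58 ]
R3 <- R3 - (3)*R2:  [  0   0  -5  25 ]
Row echelon form:
[ -1  -1   0  |   0 ]
[  0  -3  -1  |  11 ]
[  0   0  -5  |  25 ]
Back-substitution:
z = (25) / -5 = -5
y = (11 - (-1)*(-5)) / -3 = -2
x = (0 - (-1)*(-2)) / -1 = 2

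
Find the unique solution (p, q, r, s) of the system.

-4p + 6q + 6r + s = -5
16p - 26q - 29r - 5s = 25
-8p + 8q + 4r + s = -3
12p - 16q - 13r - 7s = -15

(4, 5, -4, 5)

Forward elimination on [A|b]:
R2 <- R2 - (-4)*R1:  [  0  -2  -5  -1   5 ]
R3 <- R3 - (2)*R1:  [  0  -4  -8  -1   7 ]
R4 <- R4 - (-3)*R1:  [   0    2    5   -4  -30 ]
R3 <- R3 - (2)*R2:  [  0   0   2   1  -3 ]
R4 <- R4 - (-1)*R2:  [   0    0    0   -5  -25 ]
Row echelon form:
[ -4   6   6   1  |   -5 ]
[  0  -2  -5  -1  |    5 ]
[  0   0   2   1  |   -3 ]
[  0   0   0  -5  |  -25 ]
Back-substitution:
s = (-25) / -5 = 5
r = (-3 - (1)*(5)) / 2 = -4
q = (5 - (-5)*(-4) - (-1)*(5)) / -2 = 5
p = (-5 - (6)*(5) - (6)*(-4) - (1)*(5)) / -4 = 4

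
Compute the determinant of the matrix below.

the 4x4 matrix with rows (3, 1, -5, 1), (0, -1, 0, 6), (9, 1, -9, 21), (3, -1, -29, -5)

det(A) = -108

Forward elimination:
R3 <- R3 - (3)*R1:  [  0  -2   6  18 ]
R4 <- R4 - (1)*R1:  [   0   -2  -24   -6 ]
R3 <- R3 - (2)*R2:  [ 0  0  6  6 ]
R4 <- R4 - (2)*R2:  [   0    0  -24  -18 ]
R4 <- R4 - (-4)*R3:  [ 0  0  0  6 ]
Upper-triangular form:
[ 3   1  -5  1 ]
[ 0  -1   0  6 ]
[ 0   0   6  6 ]
[ 0   0   0  6 ]
det(A) = (-1)^0 * (3) * (-1) * (6) * (6) = -108  (0 row swaps -> sign +1)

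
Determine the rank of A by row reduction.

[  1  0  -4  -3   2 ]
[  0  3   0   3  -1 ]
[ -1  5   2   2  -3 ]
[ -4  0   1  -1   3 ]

rank(A) = 4

Row reduction:
R3 <- R3 - (-1)*R1:  [  0   5  -2  -1  -1 ]
R4 <- R4 - (-4)*R1:  [   0    0  -15  -13   11 ]
R3 <- R3 - (5/3)*R2:  [   0    0   -2   -6  2/3 ]
R4 <- R4 - (15/2)*R3:  [  0   0   0  32   6 ]
Row echelon form:
[ 1  0  -4  -3    2 ]
[ 0  3   0   3   -1 ]
[ 0  0  -2  -6  2/3 ]
[ 0  0   0  32    6 ]
Nonzero rows / pivot columns: 4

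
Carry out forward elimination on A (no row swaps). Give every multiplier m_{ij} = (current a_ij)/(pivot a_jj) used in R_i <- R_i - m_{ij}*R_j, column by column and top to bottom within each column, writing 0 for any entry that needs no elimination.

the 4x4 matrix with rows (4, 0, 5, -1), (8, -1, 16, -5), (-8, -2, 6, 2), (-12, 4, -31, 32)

multipliers: 2, -2, -3, 2, -4, 2

Forward elimination:
R2 <- R2 - (2)*R1:  [  0  -1   6  -3 ]
R3 <- R3 - (-2)*R1:  [  0  -2  16   0 ]
R4 <- R4 - (-3)*R1:  [   0    4  -16   29 ]
R3 <- R3 - (2)*R2:  [ 0  0  4  6 ]
R4 <- R4 - (-4)*R2:  [  0   0   8  17 ]
R4 <- R4 - (2)*R3:  [ 0  0  0  5 ]
Multipliers (in order of application): m_{21} = 2, m_{31} = -2, m_{41} = -3, m_{32} = 2, m_{42} = -4, m_{43} = 2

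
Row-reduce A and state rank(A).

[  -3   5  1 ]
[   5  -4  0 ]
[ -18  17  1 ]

rank(A) = 2

Row reduction:
R2 <- R2 - (-5/3)*R1:  [    0  13/3   5/3 ]
R3 <- R3 - (6)*R1:  [   0  -13   -5 ]
R3 <- R3 - (-3)*R2:  [ 0  0  0 ]
Row echelon form:
[ -3     5    1 ]
[  0  13/3  5/3 ]
[  0     0    0 ]
Nonzero rows / pivot columns: 2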